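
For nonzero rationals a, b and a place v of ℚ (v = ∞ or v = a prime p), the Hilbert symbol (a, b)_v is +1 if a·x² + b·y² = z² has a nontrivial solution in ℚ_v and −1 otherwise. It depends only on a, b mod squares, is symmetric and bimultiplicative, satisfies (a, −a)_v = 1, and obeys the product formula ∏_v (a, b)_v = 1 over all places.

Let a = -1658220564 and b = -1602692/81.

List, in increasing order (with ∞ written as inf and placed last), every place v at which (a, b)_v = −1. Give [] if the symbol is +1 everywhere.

[2, 11, 13, inf]

Mod squares: a ≡ -50061, b ≡ -8177. Check v ∈ {∞, 2, 3, 7, 11, 13, 17, 37, 41}.
v=17: a=17^0·(≡15), b=17^1·(≡7) mod 17; (15|17)=+1, (7|17)=-1; (−1)^{0·1·8}·(+1)^1·(-1)^0 = +1.
v=3: a=3^1·(≡2), b=3^-4·(≡1) mod 3; (2|3)=-1, (1|3)=+1; (−1)^{1·-4·1}·(-1)^-4·(+1)^1 = +1.
v=7: a=7^2·(≡5), b=7^2·(≡6) mod 7; (5|7)=-1, (6|7)=-1; (−1)^{2·2·3}·(-1)^2·(-1)^2 = +1.
v=41: a=41^1·(≡5), b=41^0·(≡2) mod 41; (5|41)=+1, (2|41)=+1; (−1)^{1·0·20}·(+1)^0·(+1)^1 = +1.
v=13: a=13^2·(≡2), b=13^1·(≡7) mod 13; (2|13)=-1, (7|13)=-1; (−1)^{2·1·6}·(-1)^1·(-1)^2 = -1.
v=37: a=37^1·(≡33), b=37^1·(≡28) mod 37; (33|37)=+1, (28|37)=+1; (−1)^{1·1·18}·(+1)^1·(+1)^1 = +1.
v=2: v_2(a)=2, v_2(b)=2; units ≡ 3, 7 (mod 8); ε·ε+αω+βω = 1·1+2·0+2·1 ≡ 1  ⇒  (a,b)_2 = -1.
v=11: a=11^1·(≡9), b=11^0·(≡2) mod 11; (9|11)=+1, (2|11)=-1; (−1)^{1·0·5}·(+1)^0·(-1)^1 = -1.
v=∞: -50061 < 0 and -8177 < 0  ⇒  (a,b)_∞ = -1.
Ram(-50061, -8177) = {2, 11, 13, ∞}; no ℚ_2-point on the conic.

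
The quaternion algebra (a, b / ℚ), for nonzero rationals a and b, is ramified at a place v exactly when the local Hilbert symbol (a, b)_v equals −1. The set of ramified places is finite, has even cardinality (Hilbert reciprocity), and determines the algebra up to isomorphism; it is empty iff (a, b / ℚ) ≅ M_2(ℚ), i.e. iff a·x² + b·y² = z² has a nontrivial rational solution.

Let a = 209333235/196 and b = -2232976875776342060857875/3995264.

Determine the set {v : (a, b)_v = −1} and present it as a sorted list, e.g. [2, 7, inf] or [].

[2, 3, 13, 31]

(a, b) ≡ (395715, -10288590) mod (ℚ^×)²; places V = {2, 3, 5, 7, 13, 23, 29, 31, 37, ∞}.
(a,b)_29: α=0, u≡19; β=2, v≡28 (mod 29); (19|29)=-1, (28|29)=+1; sign (−1)^0·-1^2·+1^0 = +1.
(a,b)_7: α=-2, u≡5; β=-4, v≡6 (mod 7); (5|7)=-1, (6|7)=-1; sign (−1)^0·-1^-4·-1^-2 = +1.
(a,b)_23: α=3, u≡2; β=5, v≡17 (mod 23); (2|23)=+1, (17|23)=-1; sign (−1)^1·+1^5·-1^3 = +1.
(a,b)_2: α=-2, β=-7; u≡3, v≡1 (mod 8); ε(u)ε(v)=1·0, αω(v)=-2·0, βω(u)=-7·1; sum ≡ 1  ⇒  -1.
(a,b)_13: α=0, u≡7; β=-1, v≡9 (mod 13); (7|13)=-1, (9|13)=+1; sign (−1)^0·-1^-1·+1^0 = -1.
(a,b)_3: α=1, u≡1; β=7, v≡1 (mod 3); (1|3)=+1, (1|3)=+1; sign (−1)^1·+1^7·+1^1 = -1.
(a,b)_31: α=1, u≡11; β=3, v≡12 (mod 31); (11|31)=-1, (12|31)=-1; sign (−1)^1·-1^3·-1^1 = -1.
(a,b)_5: α=1, u≡2; β=3, v≡3 (mod 5); (2|5)=-1, (3|5)=-1; sign (−1)^0·-1^3·-1^1 = +1.
(a,b)_37: α=1, u≡2; β=3, v≡23 (mod 37); (2|37)=-1, (23|37)=-1; sign (−1)^0·-1^3·-1^1 = +1.
(a,b)_∞: sgn(395715)=+, sgn(-10288590)=−, so +1.
(395715, -10288590 / ℚ) ramifies at {2, 3, 13, 31}: a division algebra.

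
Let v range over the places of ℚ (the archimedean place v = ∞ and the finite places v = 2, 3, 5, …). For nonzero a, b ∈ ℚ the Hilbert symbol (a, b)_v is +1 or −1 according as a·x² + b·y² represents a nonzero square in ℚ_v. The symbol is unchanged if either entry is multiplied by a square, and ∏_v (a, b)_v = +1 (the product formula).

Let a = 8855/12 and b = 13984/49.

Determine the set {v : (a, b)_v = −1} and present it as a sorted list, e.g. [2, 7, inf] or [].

Mod squares: a ≡ 26565, b ≡ 874. Check v ∈ {∞, 2, 3, 5, 7, 11, 19, 23}.
v=5: a=5^1·(≡3), b=5^0·(≡1) mod 5; (3|5)=-1, (1|5)=+1; (−1)^{1·0·2}·(-1)^0·(+1)^1 = +1.
v=19: a=19^0·(≡8), b=19^1·(≡3) mod 19; (8|19)=-1, (3|19)=-1; (−1)^{0·1·9}·(-1)^1·(-1)^0 = -1.
v=7: a=7^1·(≡1), b=7^-2·(≡5) mod 7; (1|7)=+1, (5|7)=-1; (−1)^{1·-2·3}·(+1)^-2·(-1)^1 = -1.
v=3: a=3^-1·(≡2), b=3^0·(≡1) mod 3; (2|3)=-1, (1|3)=+1; (−1)^{-1·0·1}·(-1)^0·(+1)^-1 = +1.
v=23: a=23^1·(≡11), b=23^1·(≡11) mod 23; (11|23)=-1, (11|23)=-1; (−1)^{1·1·11}·(-1)^1·(-1)^1 = -1.
v=2: v_2(a)=-2, v_2(b)=5; units ≡ 5, 5 (mod 8); ε·ε+αω+βω = 0·0+-2·1+5·1 ≡ 1  ⇒  (a,b)_2 = -1.
v=∞: 26565 > 0 and 874 > 0  ⇒  (a,b)_∞ = +1.
v=11: a=11^1·(≡2), b=11^0·(≡5) mod 11; (2|11)=-1, (5|11)=+1; (−1)^{1·0·5}·(-1)^0·(+1)^1 = +1.
(26565, 874 / ℚ) ramifies at {2, 7, 19, 23}: a division algebra.

[2, 7, 19, 23]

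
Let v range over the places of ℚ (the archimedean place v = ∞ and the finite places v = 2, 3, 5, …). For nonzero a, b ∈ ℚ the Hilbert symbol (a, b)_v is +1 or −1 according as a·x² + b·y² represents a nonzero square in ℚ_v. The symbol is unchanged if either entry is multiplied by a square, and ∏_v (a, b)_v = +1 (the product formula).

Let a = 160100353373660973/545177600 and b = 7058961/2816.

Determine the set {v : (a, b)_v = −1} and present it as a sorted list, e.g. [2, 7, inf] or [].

Mod squares: a ≡ 3927, b ≡ 51051. Check v ∈ {∞, 2, 3, 5, 7, 11, 13, 17}.
v=17: a=17^3·(≡6), b=17^1·(≡10) mod 17; (6|17)=-1, (10|17)=-1; (−1)^{3·1·8}·(-1)^1·(-1)^3 = +1.
v=7: a=7^3·(≡4), b=7^1·(≡5) mod 7; (4|7)=+1, (5|7)=-1; (−1)^{3·1·3}·(+1)^1·(-1)^3 = +1.
v=13: a=13^6·(≡10), b=13^3·(≡10) mod 13; (10|13)=+1, (10|13)=+1; (−1)^{6·3·6}·(+1)^3·(+1)^6 = +1.
v=∞: 3927 > 0 and 51051 > 0  ⇒  (a,b)_∞ = +1.
v=3: a=3^9·(≡1), b=3^3·(≡1) mod 3; (1|3)=+1, (1|3)=+1; (−1)^{9·3·1}·(+1)^3·(+1)^9 = -1.
v=5: a=5^-2·(≡2), b=5^0·(≡1) mod 5; (2|5)=-1, (1|5)=+1; (−1)^{-2·0·2}·(-1)^0·(+1)^-2 = +1.
v=2: v_2(a)=-14, v_2(b)=-8; units ≡ 7, 3 (mod 8); ε·ε+αω+βω = 1·1+-14·1+-8·0 ≡ 1  ⇒  (a,b)_2 = -1.
v=11: a=11^-3·(≡5), b=11^-1·(≡10) mod 11; (5|11)=+1, (10|11)=-1; (−1)^{-3·-1·5}·(+1)^-1·(-1)^-3 = +1.
|Ram(3927, 51051)| = 2, even; anisotropic at {2, 3}.

[2, 3]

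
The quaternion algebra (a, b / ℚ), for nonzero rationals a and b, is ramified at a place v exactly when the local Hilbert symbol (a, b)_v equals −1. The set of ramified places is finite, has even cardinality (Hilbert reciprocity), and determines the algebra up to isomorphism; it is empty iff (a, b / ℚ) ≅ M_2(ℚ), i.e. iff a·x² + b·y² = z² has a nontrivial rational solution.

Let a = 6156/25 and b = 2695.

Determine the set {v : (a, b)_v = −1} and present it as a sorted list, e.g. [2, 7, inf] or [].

[2, 11]

Mod squares: a ≡ 19, b ≡ 55. Check v ∈ {∞, 2, 3, 5, 7, 11, 19}.
v=11: a=11^0·(≡6), b=11^1·(≡3) mod 11; (6|11)=-1, (3|11)=+1; (−1)^{0·1·5}·(-1)^1·(+1)^0 = -1.
v=2: v_2(a)=2, v_2(b)=0; units ≡ 3, 7 (mod 8); ε·ε+αω+βω = 1·1+2·0+0·1 ≡ 1  ⇒  (a,b)_2 = -1.
v=19: a=19^1·(≡16), b=19^0·(≡16) mod 19; (16|19)=+1, (16|19)=+1; (−1)^{1·0·9}·(+1)^0·(+1)^1 = +1.
v=5: a=5^-2·(≡1), b=5^1·(≡4) mod 5; (1|5)=+1, (4|5)=+1; (−1)^{-2·1·2}·(+1)^1·(+1)^-2 = +1.
v=3: a=3^4·(≡1), b=3^0·(≡1) mod 3; (1|3)=+1, (1|3)=+1; (−1)^{4·0·1}·(+1)^0·(+1)^4 = +1.
v=7: a=7^0·(≡6), b=7^2·(≡6) mod 7; (6|7)=-1, (6|7)=-1; (−1)^{0·2·3}·(-1)^2·(-1)^0 = +1.
v=∞: 19 > 0 and 55 > 0  ⇒  (a,b)_∞ = +1.
|Ram(19, 55)| = 2, even; anisotropic at {2, 11}.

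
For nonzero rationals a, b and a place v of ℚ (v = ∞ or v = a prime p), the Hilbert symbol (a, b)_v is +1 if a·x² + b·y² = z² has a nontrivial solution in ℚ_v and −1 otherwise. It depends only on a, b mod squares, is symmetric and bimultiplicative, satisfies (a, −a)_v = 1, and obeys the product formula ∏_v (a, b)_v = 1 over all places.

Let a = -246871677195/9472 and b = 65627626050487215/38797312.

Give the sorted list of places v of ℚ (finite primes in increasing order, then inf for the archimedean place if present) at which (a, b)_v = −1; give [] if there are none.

(a, b) ≡ (-59015, 767195) mod (ℚ^×)²; places V = {2, 3, 5, 11, 13, 29, 37, ∞}.
(a,b)_2: α=-8, β=-20; u≡1, v≡3 (mod 8); ε(u)ε(v)=0·1, αω(v)=-8·1, βω(u)=-20·0; sum ≡ 0  ⇒  +1.
(a,b)_3: α=2, u≡1; β=2, v≡2 (mod 3); (1|3)=+1, (2|3)=-1; sign (−1)^0·+1^2·-1^2 = +1.
(a,b)_5: α=1, u≡3; β=1, v≡4 (mod 5); (3|5)=-1, (4|5)=+1; sign (−1)^0·-1^1·+1^1 = -1.
(a,b)_37: α=-1, u≡34; β=-1, v≡19 (mod 37); (34|37)=+1, (19|37)=-1; sign (−1)^0·+1^-1·-1^-1 = -1.
(a,b)_29: α=3, u≡6; β=3, v≡1 (mod 29); (6|29)=+1, (1|29)=+1; sign (−1)^0·+1^3·+1^3 = +1.
(a,b)_13: α=2, u≡6; β=5, v≡2 (mod 13); (6|13)=-1, (2|13)=-1; sign (−1)^0·-1^5·-1^2 = -1.
(a,b)_∞: sgn(-59015)=−, sgn(767195)=+, so +1.
(a,b)_11: α=3, u≡3; β=5, v≡5 (mod 11); (3|11)=+1, (5|11)=+1; sign (−1)^1·+1^5·+1^3 = -1.
Ram(-59015, 767195) = {5, 11, 13, 37}; no ℚ_5-point on the conic.

[5, 11, 13, 37]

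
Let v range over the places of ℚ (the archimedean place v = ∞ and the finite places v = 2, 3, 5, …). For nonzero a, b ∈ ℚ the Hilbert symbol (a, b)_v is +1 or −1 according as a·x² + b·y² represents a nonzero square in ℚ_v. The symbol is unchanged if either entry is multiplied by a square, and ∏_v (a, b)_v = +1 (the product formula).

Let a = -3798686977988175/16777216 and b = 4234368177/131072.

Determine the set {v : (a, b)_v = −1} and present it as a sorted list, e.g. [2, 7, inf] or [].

[3, 19]

Mod squares: a ≡ -247, b ≡ 114. Check v ∈ {∞, 2, 3, 5, 7, 13, 17, 19}.
v=3: a=3^2·(≡2), b=3^3·(≡2) mod 3; (2|3)=-1, (2|3)=-1; (−1)^{2·3·1}·(-1)^3·(-1)^2 = -1.
v=7: a=7^2·(≡3), b=7^0·(≡1) mod 7; (3|7)=-1, (1|7)=+1; (−1)^{2·0·3}·(-1)^0·(+1)^2 = +1.
v=∞: -247 < 0 and 114 > 0  ⇒  (a,b)_∞ = +1.
v=2: v_2(a)=-24, v_2(b)=-17; units ≡ 1, 1 (mod 8); ε·ε+αω+βω = 0·0+-24·0+-17·0 ≡ 0  ⇒  (a,b)_2 = +1.
v=5: a=5^2·(≡3), b=5^0·(≡1) mod 5; (3|5)=-1, (1|5)=+1; (−1)^{2·0·2}·(-1)^0·(+1)^2 = +1.
v=17: a=17^2·(≡13), b=17^2·(≡10) mod 17; (13|17)=+1, (10|17)=-1; (−1)^{2·2·8}·(+1)^2·(-1)^2 = +1.
v=19: a=19^1·(≡4), b=19^1·(≡9) mod 19; (4|19)=+1, (9|19)=+1; (−1)^{1·1·9}·(+1)^1·(+1)^1 = -1.
v=13: a=13^7·(≡8), b=13^4·(≡3) mod 13; (8|13)=-1, (3|13)=+1; (−1)^{7·4·6}·(-1)^4·(+1)^7 = +1.
Ram(-247, 114) = {3, 19}; no ℚ_3-point on the conic.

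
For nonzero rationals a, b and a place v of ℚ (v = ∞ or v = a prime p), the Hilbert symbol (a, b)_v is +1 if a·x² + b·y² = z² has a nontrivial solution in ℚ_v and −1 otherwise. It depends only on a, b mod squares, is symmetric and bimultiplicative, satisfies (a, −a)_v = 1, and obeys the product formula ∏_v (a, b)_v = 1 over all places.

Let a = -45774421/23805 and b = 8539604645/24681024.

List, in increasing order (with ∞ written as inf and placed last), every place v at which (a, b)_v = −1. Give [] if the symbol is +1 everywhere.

[7, 17]

(a, b) ≡ (-6545, 5) mod (ℚ^×)²; places V = {2, 3, 5, 7, 11, 13, 17, 23, ∞}.
(a,b)_17: α=3, u≡10; β=4, v≡10 (mod 17); (10|17)=-1, (10|17)=-1; sign (−1)^0·-1^4·-1^3 = -1.
(a,b)_11: α=3, u≡6; β=2, v≡3 (mod 11); (6|11)=-1, (3|11)=+1; sign (−1)^0·-1^2·+1^3 = +1.
(a,b)_2: α=0, β=-6; u≡7, v≡5 (mod 8); ε(u)ε(v)=1·0, αω(v)=0·1, βω(u)=-6·0; sum ≡ 0  ⇒  +1.
(a,b)_5: α=-1, u≡4; β=1, v≡1 (mod 5); (4|5)=+1, (1|5)=+1; sign (−1)^0·+1^1·+1^-1 = +1.
(a,b)_13: α=0, u≡11; β=2, v≡6 (mod 13); (11|13)=-1, (6|13)=-1; sign (−1)^0·-1^2·-1^0 = +1.
(a,b)_23: α=-2, u≡5; β=-2, v≡22 (mod 23); (5|23)=-1, (22|23)=-1; sign (−1)^0·-1^-2·-1^-2 = +1.
(a,b)_3: α=-2, u≡1; β=-6, v≡2 (mod 3); (1|3)=+1, (2|3)=-1; sign (−1)^0·+1^-6·-1^-2 = +1.
(a,b)_7: α=1, u≡3; β=0, v≡3 (mod 7); (3|7)=-1, (3|7)=-1; sign (−1)^0·-1^0·-1^1 = -1.
(a,b)_∞: sgn(-6545)=−, sgn(5)=+, so +1.
|Ram(-6545, 5)| = 2, even; anisotropic at {7, 17}.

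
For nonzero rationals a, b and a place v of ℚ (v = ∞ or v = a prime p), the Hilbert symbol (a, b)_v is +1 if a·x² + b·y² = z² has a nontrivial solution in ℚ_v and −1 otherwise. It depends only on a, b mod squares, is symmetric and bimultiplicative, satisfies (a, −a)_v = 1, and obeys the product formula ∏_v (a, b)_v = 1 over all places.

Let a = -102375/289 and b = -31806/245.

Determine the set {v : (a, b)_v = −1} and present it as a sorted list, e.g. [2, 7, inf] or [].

(a, b) ≡ (-455, -17670) mod (ℚ^×)²; places V = {2, 3, 5, 7, 13, 17, 19, 31, ∞}.
(a,b)_2: α=0, β=1; u≡1, v≡5 (mod 8); ε(u)ε(v)=0·0, αω(v)=0·1, βω(u)=1·0; sum ≡ 0  ⇒  +1.
(a,b)_7: α=1, u≡6; β=-2, v≡6 (mod 7); (6|7)=-1, (6|7)=-1; sign (−1)^0·-1^-2·-1^1 = -1.
(a,b)_5: α=3, u≡4; β=-1, v≡1 (mod 5); (4|5)=+1, (1|5)=+1; sign (−1)^0·+1^-1·+1^3 = +1.
(a,b)_19: α=0, u≡4; β=1, v≡1 (mod 19); (4|19)=+1, (1|19)=+1; sign (−1)^0·+1^1·+1^0 = +1.
(a,b)_3: α=2, u≡1; β=3, v≡2 (mod 3); (1|3)=+1, (2|3)=-1; sign (−1)^0·+1^3·-1^2 = +1.
(a,b)_31: α=0, u≡8; β=1, v≡1 (mod 31); (8|31)=+1, (1|31)=+1; sign (−1)^0·+1^1·+1^0 = +1.
(a,b)_17: α=-2, u≡16; β=0, v≡5 (mod 17); (16|17)=+1, (5|17)=-1; sign (−1)^0·+1^0·-1^-2 = +1.
(a,b)_13: α=1, u≡1; β=0, v≡4 (mod 13); (1|13)=+1, (4|13)=+1; sign (−1)^0·+1^0·+1^1 = +1.
(a,b)_∞: sgn(-455)=−, sgn(-17670)=−, so -1.
|Ram(-455, -17670)| = 2, even; anisotropic at {7, ∞}.

[7, inf]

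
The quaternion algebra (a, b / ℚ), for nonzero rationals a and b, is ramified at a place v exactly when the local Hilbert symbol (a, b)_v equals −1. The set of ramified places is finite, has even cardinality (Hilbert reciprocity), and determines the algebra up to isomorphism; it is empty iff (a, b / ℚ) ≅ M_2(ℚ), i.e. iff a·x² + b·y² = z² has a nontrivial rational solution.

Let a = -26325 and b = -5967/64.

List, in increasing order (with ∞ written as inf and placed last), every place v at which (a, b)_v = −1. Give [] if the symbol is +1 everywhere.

Mod squares: a ≡ -13, b ≡ -663. Check v ∈ {∞, 2, 3, 5, 13, 17}.
v=5: a=5^2·(≡2), b=5^0·(≡2) mod 5; (2|5)=-1, (2|5)=-1; (−1)^{2·0·2}·(-1)^0·(-1)^2 = +1.
v=17: a=17^0·(≡8), b=17^1·(≡7) mod 17; (8|17)=+1, (7|17)=-1; (−1)^{0·1·8}·(+1)^1·(-1)^0 = +1.
v=2: v_2(a)=0, v_2(b)=-6; units ≡ 3, 1 (mod 8); ε·ε+αω+βω = 1·0+0·0+-6·1 ≡ 0  ⇒  (a,b)_2 = +1.
v=3: a=3^4·(≡2), b=3^3·(≡1) mod 3; (2|3)=-1, (1|3)=+1; (−1)^{4·3·1}·(-1)^3·(+1)^4 = -1.
v=∞: -13 < 0 and -663 < 0  ⇒  (a,b)_∞ = -1.
v=13: a=13^1·(≡3), b=13^1·(≡4) mod 13; (3|13)=+1, (4|13)=+1; (−1)^{1·1·6}·(+1)^1·(+1)^1 = +1.
Ram(-13, -663) = {3, ∞}; no ℚ_3-point on the conic.

[3, inf]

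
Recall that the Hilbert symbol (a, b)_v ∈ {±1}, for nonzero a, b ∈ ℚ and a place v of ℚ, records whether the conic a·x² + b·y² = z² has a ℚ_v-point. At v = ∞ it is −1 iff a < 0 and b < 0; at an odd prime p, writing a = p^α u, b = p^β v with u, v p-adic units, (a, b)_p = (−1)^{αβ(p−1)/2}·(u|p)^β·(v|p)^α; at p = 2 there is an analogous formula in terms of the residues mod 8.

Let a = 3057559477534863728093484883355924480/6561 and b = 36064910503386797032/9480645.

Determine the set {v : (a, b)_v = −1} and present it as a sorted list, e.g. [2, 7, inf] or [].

(a, b) ≡ (17630, 45997490) mod (ℚ^×)²; places V = {2, 3, 5, 7, 11, 13, 17, 23, 31, 41, 43, 47, ∞}.
(a,b)_31: α=0, u≡15; β=1, v≡22 (mod 31); (15|31)=-1, (22|31)=-1; sign (−1)^0·-1^1·-1^0 = -1.
(a,b)_2: α=11, β=3; u≡7, v≡1 (mod 8); ε(u)ε(v)=1·0, αω(v)=11·0, βω(u)=3·0; sum ≡ 0  ⇒  +1.
(a,b)_17: α=0, u≡9; β=-2, v≡5 (mod 17); (9|17)=+1, (5|17)=-1; sign (−1)^0·+1^-2·-1^0 = +1.
(a,b)_23: α=2, u≡9; β=2, v≡10 (mod 23); (9|23)=+1, (10|23)=-1; sign (−1)^0·+1^2·-1^2 = +1.
(a,b)_7: α=6, u≡2; β=3, v≡4 (mod 7); (2|7)=+1, (4|7)=+1; sign (−1)^0·+1^3·+1^6 = +1.
(a,b)_∞: sgn(17630)=+, sgn(45997490)=+, so +1.
(a,b)_3: α=-8, u≡2; β=-8, v≡2 (mod 3); (2|3)=-1, (2|3)=-1; sign (−1)^0·-1^-8·-1^-8 = +1.
(a,b)_43: α=5, u≡24; β=2, v≡42 (mod 43); (24|43)=+1, (42|43)=-1; sign (−1)^0·+1^2·-1^5 = -1.
(a,b)_13: α=0, u≡6; β=2, v≡2 (mod 13); (6|13)=-1, (2|13)=-1; sign (−1)^0·-1^2·-1^0 = +1.
(a,b)_47: α=2, u≡30; β=1, v≡8 (mod 47); (30|47)=-1, (8|47)=+1; sign (−1)^0·-1^1·+1^2 = -1.
(a,b)_41: α=3, u≡32; β=1, v≡28 (mod 41); (32|41)=+1, (28|41)=-1; sign (−1)^0·+1^1·-1^3 = -1.
(a,b)_11: α=8, u≡8; β=3, v≡7 (mod 11); (8|11)=-1, (7|11)=-1; sign (−1)^0·-1^3·-1^8 = -1.
(a,b)_5: α=1, u≡1; β=-1, v≡3 (mod 5); (1|5)=+1, (3|5)=-1; sign (−1)^0·+1^-1·-1^1 = -1.
Ram(17630, 45997490) = {5, 11, 31, 41, 43, 47}; no ℚ_5-point on the conic.

[5, 11, 31, 41, 43, 47]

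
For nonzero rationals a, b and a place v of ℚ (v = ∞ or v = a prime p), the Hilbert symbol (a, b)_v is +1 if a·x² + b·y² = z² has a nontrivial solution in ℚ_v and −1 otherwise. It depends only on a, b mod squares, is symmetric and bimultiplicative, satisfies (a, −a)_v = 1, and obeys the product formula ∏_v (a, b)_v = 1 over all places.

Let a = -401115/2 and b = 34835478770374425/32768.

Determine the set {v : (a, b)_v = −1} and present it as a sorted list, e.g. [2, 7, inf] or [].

Mod squares: a ≡ -6630, b ≡ 66. Check v ∈ {∞, 2, 3, 5, 11, 13, 17}.
v=∞: -6630 < 0 and 66 > 0  ⇒  (a,b)_∞ = +1.
v=17: a=17^1·(≡9), b=17^2·(≡2) mod 17; (9|17)=+1, (2|17)=+1; (−1)^{1·2·8}·(+1)^2·(+1)^1 = +1.
v=13: a=13^1·(≡10), b=13^2·(≡4) mod 13; (10|13)=+1, (4|13)=+1; (−1)^{1·2·6}·(+1)^2·(+1)^1 = +1.
v=3: a=3^1·(≡1), b=3^11·(≡1) mod 3; (1|3)=+1, (1|3)=+1; (−1)^{1·11·1}·(+1)^11·(+1)^1 = -1.
v=5: a=5^1·(≡1), b=5^2·(≡4) mod 5; (1|5)=+1, (4|5)=+1; (−1)^{1·2·2}·(+1)^2·(+1)^1 = +1.
v=11: a=11^2·(≡9), b=11^5·(≡2) mod 11; (9|11)=+1, (2|11)=-1; (−1)^{2·5·5}·(+1)^5·(-1)^2 = +1.
v=2: v_2(a)=-1, v_2(b)=-15; units ≡ 5, 1 (mod 8); ε·ε+αω+βω = 0·0+-1·0+-15·1 ≡ 1  ⇒  (a,b)_2 = -1.
(-6630, 66 / ℚ) ramifies at {2, 3}: a division algebra.

[2, 3]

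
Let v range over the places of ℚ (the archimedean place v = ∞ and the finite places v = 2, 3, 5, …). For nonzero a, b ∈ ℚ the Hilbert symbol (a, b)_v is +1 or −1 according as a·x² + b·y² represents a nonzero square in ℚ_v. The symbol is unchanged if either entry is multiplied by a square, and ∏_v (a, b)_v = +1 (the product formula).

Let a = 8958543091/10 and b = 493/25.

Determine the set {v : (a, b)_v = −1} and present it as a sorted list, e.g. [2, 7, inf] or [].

[2, 5]

Mod squares: a ≡ 368590, b ≡ 493. Check v ∈ {∞, 2, 5, 17, 29, 31, 41}.
v=∞: 368590 > 0 and 493 > 0  ⇒  (a,b)_∞ = +1.
v=41: a=41^1·(≡12), b=41^0·(≡23) mod 41; (12|41)=-1, (23|41)=+1; (−1)^{1·0·20}·(-1)^0·(+1)^1 = +1.
v=2: v_2(a)=-1, v_2(b)=0; units ≡ 7, 5 (mod 8); ε·ε+αω+βω = 1·0+-1·1+0·0 ≡ 1  ⇒  (a,b)_2 = -1.
v=29: a=29^3·(≡15), b=29^1·(≡3) mod 29; (15|29)=-1, (3|29)=-1; (−1)^{3·1·14}·(-1)^1·(-1)^3 = +1.
v=31: a=31^1·(≡13), b=31^0·(≡16) mod 31; (13|31)=-1, (16|31)=+1; (−1)^{1·0·15}·(-1)^0·(+1)^1 = +1.
v=17: a=17^2·(≡16), b=17^1·(≡10) mod 17; (16|17)=+1, (10|17)=-1; (−1)^{2·1·8}·(+1)^1·(-1)^2 = +1.
v=5: a=5^-1·(≡3), b=5^-2·(≡3) mod 5; (3|5)=-1, (3|5)=-1; (−1)^{-1·-2·2}·(-1)^-2·(-1)^-1 = -1.
Ram(368590, 493) = {2, 5}; no ℚ_2-point on the conic.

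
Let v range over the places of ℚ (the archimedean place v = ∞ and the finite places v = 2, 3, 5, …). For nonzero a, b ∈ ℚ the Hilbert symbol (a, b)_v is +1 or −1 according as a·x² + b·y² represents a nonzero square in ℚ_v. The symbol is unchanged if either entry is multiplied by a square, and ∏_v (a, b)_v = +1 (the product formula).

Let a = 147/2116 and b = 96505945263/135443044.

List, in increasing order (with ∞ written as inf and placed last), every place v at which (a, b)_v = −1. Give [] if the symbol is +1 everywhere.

(a, b) ≡ (3, 10127) mod (ℚ^×)²; places V = {2, 3, 7, 11, 13, 19, 23, 41, ∞}.
(a,b)_3: α=1, u≡1; β=4, v≡2 (mod 3); (1|3)=+1, (2|3)=-1; sign (−1)^0·+1^4·-1^1 = -1.
(a,b)_13: α=0, u≡3; β=1, v≡9 (mod 13); (3|13)=+1, (9|13)=+1; sign (−1)^0·+1^1·+1^0 = +1.
(a,b)_11: α=0, u≡1; β=-2, v≡6 (mod 11); (1|11)=+1, (6|11)=-1; sign (−1)^0·+1^-2·-1^0 = +1.
(a,b)_7: α=2, u≡5; β=6, v≡3 (mod 7); (5|7)=-1, (3|7)=-1; sign (−1)^0·-1^6·-1^2 = +1.
(a,b)_∞: sgn(3)=+, sgn(10127)=+, so +1.
(a,b)_19: α=0, u≡2; β=1, v≡1 (mod 19); (2|19)=-1, (1|19)=+1; sign (−1)^0·-1^1·+1^0 = -1.
(a,b)_41: α=0, u≡19; β=1, v≡4 (mod 41); (19|41)=-1, (4|41)=+1; sign (−1)^0·-1^1·+1^0 = -1.
(a,b)_2: α=-2, β=-2; u≡3, v≡7 (mod 8); ε(u)ε(v)=1·1, αω(v)=-2·0, βω(u)=-2·1; sum ≡ 1  ⇒  -1.
(a,b)_23: α=-2, u≡8; β=-4, v≡14 (mod 23); (8|23)=+1, (14|23)=-1; sign (−1)^0·+1^-4·-1^-2 = +1.
|Ram(3, 10127)| = 4, even; anisotropic at {2, 3, 19, 41}.

[2, 3, 19, 41]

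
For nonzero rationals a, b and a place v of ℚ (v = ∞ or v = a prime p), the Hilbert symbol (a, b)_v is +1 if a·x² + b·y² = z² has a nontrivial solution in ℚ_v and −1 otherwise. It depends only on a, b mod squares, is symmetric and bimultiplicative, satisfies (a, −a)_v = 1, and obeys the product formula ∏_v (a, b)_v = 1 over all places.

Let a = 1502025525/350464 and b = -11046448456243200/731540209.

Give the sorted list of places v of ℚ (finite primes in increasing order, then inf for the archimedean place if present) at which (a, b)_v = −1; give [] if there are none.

(a, b) ≡ (4389, -22) mod (ℚ^×)²; places V = {2, 3, 5, 7, 11, 13, 17, 19, 37, 43, ∞}.
(a,b)_5: α=2, u≡4; β=2, v≡3 (mod 5); (4|5)=+1, (3|5)=-1; sign (−1)^0·+1^2·-1^2 = +1.
(a,b)_43: α=0, u≡22; β=-2, v≡15 (mod 43); (22|43)=-1, (15|43)=+1; sign (−1)^0·-1^-2·+1^0 = +1.
(a,b)_∞: sgn(4389)=+, sgn(-22)=−, so +1.
(a,b)_3: α=5, u≡2; β=8, v≡2 (mod 3); (2|3)=-1, (2|3)=-1; sign (−1)^0·-1^8·-1^5 = -1.
(a,b)_7: α=1, u≡4; β=2, v≡6 (mod 7); (4|7)=+1, (6|7)=-1; sign (−1)^0·+1^2·-1^1 = -1.
(a,b)_11: α=1, u≡3; β=1, v≡3 (mod 11); (3|11)=+1, (3|11)=+1; sign (−1)^1·+1^1·+1^1 = -1.
(a,b)_13: α=2, u≡8; β=2, v≡1 (mod 13); (8|13)=-1, (1|13)=+1; sign (−1)^0·-1^2·+1^2 = +1.
(a,b)_37: α=-2, u≡19; β=-2, v≡32 (mod 37); (19|37)=-1, (32|37)=-1; sign (−1)^0·-1^-2·-1^-2 = +1.
(a,b)_17: α=0, u≡5; β=-2, v≡6 (mod 17); (5|17)=-1, (6|17)=-1; sign (−1)^0·-1^-2·-1^0 = +1.
(a,b)_2: α=-8, β=11; u≡5, v≡5 (mod 8); ε(u)ε(v)=0·0, αω(v)=-8·1, βω(u)=11·1; sum ≡ 1  ⇒  -1.
(a,b)_19: α=1, u≡18; β=2, v≡11 (mod 19); (18|19)=-1, (11|19)=+1; sign (−1)^0·-1^2·+1^1 = +1.
|Ram(4389, -22)| = 4, even; anisotropic at {2, 3, 7, 11}.

[2, 3, 7, 11]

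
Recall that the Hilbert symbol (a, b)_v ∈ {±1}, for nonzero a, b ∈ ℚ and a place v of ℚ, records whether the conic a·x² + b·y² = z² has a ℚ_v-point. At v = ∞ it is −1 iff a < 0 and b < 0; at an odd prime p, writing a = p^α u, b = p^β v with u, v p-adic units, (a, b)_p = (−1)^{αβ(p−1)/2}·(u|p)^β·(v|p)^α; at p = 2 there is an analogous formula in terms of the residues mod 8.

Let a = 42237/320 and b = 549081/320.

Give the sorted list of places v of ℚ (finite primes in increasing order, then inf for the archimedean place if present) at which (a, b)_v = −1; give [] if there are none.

(a, b) ≡ (65, 5) mod (ℚ^×)²; places V = {2, 3, 5, 13, 19, ∞}.
(a,b)_19: α=2, u≡18; β=2, v≡6 (mod 19); (18|19)=-1, (6|19)=+1; sign (−1)^0·-1^2·+1^2 = +1.
(a,b)_13: α=1, u≡8; β=2, v≡8 (mod 13); (8|13)=-1, (8|13)=-1; sign (−1)^0·-1^2·-1^1 = -1.
(a,b)_3: α=2, u≡2; β=2, v≡2 (mod 3); (2|3)=-1, (2|3)=-1; sign (−1)^0·-1^2·-1^2 = +1.
(a,b)_5: α=-1, u≡3; β=-1, v≡4 (mod 5); (3|5)=-1, (4|5)=+1; sign (−1)^0·-1^-1·+1^-1 = -1.
(a,b)_∞: sgn(65)=+, sgn(5)=+, so +1.
(a,b)_2: α=-6, β=-6; u≡1, v≡5 (mod 8); ε(u)ε(v)=0·0, αω(v)=-6·1, βω(u)=-6·0; sum ≡ 0  ⇒  +1.
(65, 5 / ℚ) ramifies at {5, 13}: a division algebra.

[5, 13]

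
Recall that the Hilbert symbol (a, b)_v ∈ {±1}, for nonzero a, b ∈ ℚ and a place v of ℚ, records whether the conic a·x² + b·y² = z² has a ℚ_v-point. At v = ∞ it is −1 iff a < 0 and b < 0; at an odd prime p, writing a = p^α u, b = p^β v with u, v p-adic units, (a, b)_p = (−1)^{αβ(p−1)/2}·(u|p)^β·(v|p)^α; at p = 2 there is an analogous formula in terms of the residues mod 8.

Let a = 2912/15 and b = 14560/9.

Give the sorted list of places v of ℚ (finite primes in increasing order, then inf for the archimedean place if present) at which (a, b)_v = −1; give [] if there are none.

Mod squares: a ≡ 2730, b ≡ 910. Check v ∈ {∞, 2, 3, 5, 7, 13}.
v=2: v_2(a)=5, v_2(b)=5; units ≡ 5, 7 (mod 8); ε·ε+αω+βω = 0·1+5·0+5·1 ≡ 1  ⇒  (a,b)_2 = -1.
v=13: a=13^1·(≡8), b=13^1·(≡6) mod 13; (8|13)=-1, (6|13)=-1; (−1)^{1·1·6}·(-1)^1·(-1)^1 = +1.
v=3: a=3^-1·(≡1), b=3^-2·(≡1) mod 3; (1|3)=+1, (1|3)=+1; (−1)^{-1·-2·1}·(+1)^-2·(+1)^-1 = +1.
v=5: a=5^-1·(≡4), b=5^1·(≡3) mod 5; (4|5)=+1, (3|5)=-1; (−1)^{-1·1·2}·(+1)^1·(-1)^-1 = -1.
v=7: a=7^1·(≡3), b=7^1·(≡4) mod 7; (3|7)=-1, (4|7)=+1; (−1)^{1·1·3}·(-1)^1·(+1)^1 = +1.
v=∞: 2730 > 0 and 910 > 0  ⇒  (a,b)_∞ = +1.
Ram(2730, 910) = {2, 5}; no ℚ_2-point on the conic.

[2, 5]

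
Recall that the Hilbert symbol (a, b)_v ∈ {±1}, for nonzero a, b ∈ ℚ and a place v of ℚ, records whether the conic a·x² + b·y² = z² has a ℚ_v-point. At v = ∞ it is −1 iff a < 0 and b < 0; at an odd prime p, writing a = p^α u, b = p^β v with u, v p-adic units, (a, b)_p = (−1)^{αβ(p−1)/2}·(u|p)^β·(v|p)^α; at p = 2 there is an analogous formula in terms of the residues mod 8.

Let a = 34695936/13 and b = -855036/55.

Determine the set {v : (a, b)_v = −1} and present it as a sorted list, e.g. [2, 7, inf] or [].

[2, 5, 7, 29]

Mod squares: a ≡ 143, b ≡ -145145. Check v ∈ {∞, 2, 3, 5, 7, 11, 13, 29, 37}.
v=5: a=5^0·(≡2), b=5^-1·(≡4) mod 5; (2|5)=-1, (4|5)=+1; (−1)^{0·-1·2}·(-1)^-1·(+1)^0 = -1.
v=11: a=11^1·(≡7), b=11^-1·(≡1) mod 11; (7|11)=-1, (1|11)=+1; (−1)^{1·-1·5}·(-1)^-1·(+1)^1 = +1.
v=29: a=29^0·(≡8), b=29^1·(≡26) mod 29; (8|29)=-1, (26|29)=-1; (−1)^{0·1·14}·(-1)^1·(-1)^0 = -1.
v=7: a=7^0·(≡5), b=7^1·(≡5) mod 7; (5|7)=-1, (5|7)=-1; (−1)^{0·1·3}·(-1)^1·(-1)^0 = -1.
v=2: v_2(a)=8, v_2(b)=2; units ≡ 7, 7 (mod 8); ε·ε+αω+βω = 1·1+8·0+2·0 ≡ 1  ⇒  (a,b)_2 = -1.
v=13: a=13^-1·(≡2), b=13^1·(≡7) mod 13; (2|13)=-1, (7|13)=-1; (−1)^{-1·1·6}·(-1)^1·(-1)^-1 = +1.
v=∞: 143 > 0 and -145145 < 0  ⇒  (a,b)_∞ = +1.
v=37: a=37^2·(≡17), b=37^0·(≡6) mod 37; (17|37)=-1, (6|37)=-1; (−1)^{2·0·18}·(-1)^0·(-1)^2 = +1.
v=3: a=3^2·(≡2), b=3^4·(≡1) mod 3; (2|3)=-1, (1|3)=+1; (−1)^{2·4·1}·(-1)^4·(+1)^2 = +1.
|Ram(143, -145145)| = 4, even; anisotropic at {2, 5, 7, 29}.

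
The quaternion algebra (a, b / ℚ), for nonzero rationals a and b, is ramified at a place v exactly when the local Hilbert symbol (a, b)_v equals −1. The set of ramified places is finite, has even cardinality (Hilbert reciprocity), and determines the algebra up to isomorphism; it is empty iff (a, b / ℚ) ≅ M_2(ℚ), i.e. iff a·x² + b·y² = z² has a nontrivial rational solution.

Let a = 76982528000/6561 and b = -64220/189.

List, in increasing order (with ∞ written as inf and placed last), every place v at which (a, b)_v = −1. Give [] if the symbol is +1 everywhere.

[2, 3, 17, 19]

Mod squares: a ≡ 170, b ≡ -1995. Check v ∈ {∞, 2, 3, 5, 7, 13, 17, 19}.
v=17: a=17^1·(≡10), b=17^0·(≡3) mod 17; (10|17)=-1, (3|17)=-1; (−1)^{1·0·8}·(-1)^0·(-1)^1 = -1.
v=∞: 170 > 0 and -1995 < 0  ⇒  (a,b)_∞ = +1.
v=2: v_2(a)=11, v_2(b)=2; units ≡ 5, 5 (mod 8); ε·ε+αω+βω = 0·0+11·1+2·1 ≡ 1  ⇒  (a,b)_2 = -1.
v=3: a=3^-8·(≡2), b=3^-3·(≡1) mod 3; (2|3)=-1, (1|3)=+1; (−1)^{-8·-3·1}·(-1)^-3·(+1)^-8 = -1.
v=5: a=5^3·(≡4), b=5^1·(≡4) mod 5; (4|5)=+1, (4|5)=+1; (−1)^{3·1·2}·(+1)^1·(+1)^3 = +1.
v=7: a=7^2·(≡4), b=7^-1·(≡2) mod 7; (4|7)=+1, (2|7)=+1; (−1)^{2·-1·3}·(+1)^-1·(+1)^2 = +1.
v=13: a=13^0·(≡3), b=13^2·(≡7) mod 13; (3|13)=+1, (7|13)=-1; (−1)^{0·2·6}·(+1)^2·(-1)^0 = +1.
v=19: a=19^2·(≡3), b=19^1·(≡17) mod 19; (3|19)=-1, (17|19)=+1; (−1)^{2·1·9}·(-1)^1·(+1)^2 = -1.
|Ram(170, -1995)| = 4, even; anisotropic at {2, 3, 17, 19}.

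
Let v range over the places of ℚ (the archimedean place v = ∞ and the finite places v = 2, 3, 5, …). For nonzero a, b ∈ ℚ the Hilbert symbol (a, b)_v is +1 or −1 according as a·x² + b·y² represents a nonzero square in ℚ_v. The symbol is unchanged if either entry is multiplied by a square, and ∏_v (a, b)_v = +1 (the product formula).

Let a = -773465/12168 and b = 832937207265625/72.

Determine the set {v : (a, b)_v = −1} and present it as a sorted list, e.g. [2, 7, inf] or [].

[7, 11]

(a, b) ≡ (-31570, 770) mod (ℚ^×)²; places V = {2, 3, 5, 7, 11, 13, 41, ∞}.
(a,b)_7: α=3, u≡3; β=3, v≡3 (mod 7); (3|7)=-1, (3|7)=-1; sign (−1)^1·-1^3·-1^3 = -1.
(a,b)_2: α=-3, β=-3; u≡7, v≡1 (mod 8); ε(u)ε(v)=1·0, αω(v)=-3·0, βω(u)=-3·0; sum ≡ 0  ⇒  +1.
(a,b)_41: α=1, u≡37; β=4, v≡39 (mod 41); (37|41)=+1, (39|41)=+1; sign (−1)^0·+1^4·+1^1 = +1.
(a,b)_3: α=-2, u≡2; β=-2, v≡2 (mod 3); (2|3)=-1, (2|3)=-1; sign (−1)^0·-1^-2·-1^-2 = +1.
(a,b)_∞: sgn(-31570)=−, sgn(770)=+, so +1.
(a,b)_11: α=1, u≡4; β=1, v≡4 (mod 11); (4|11)=+1, (4|11)=+1; sign (−1)^1·+1^1·+1^1 = -1.
(a,b)_13: α=-2, u≡5; β=0, v≡1 (mod 13); (5|13)=-1, (1|13)=+1; sign (−1)^0·-1^0·+1^-2 = +1.
(a,b)_5: α=1, u≡4; β=7, v≡4 (mod 5); (4|5)=+1, (4|5)=+1; sign (−1)^0·+1^7·+1^1 = +1.
(-31570, 770 / ℚ) ramifies at {7, 11}: a division algebra.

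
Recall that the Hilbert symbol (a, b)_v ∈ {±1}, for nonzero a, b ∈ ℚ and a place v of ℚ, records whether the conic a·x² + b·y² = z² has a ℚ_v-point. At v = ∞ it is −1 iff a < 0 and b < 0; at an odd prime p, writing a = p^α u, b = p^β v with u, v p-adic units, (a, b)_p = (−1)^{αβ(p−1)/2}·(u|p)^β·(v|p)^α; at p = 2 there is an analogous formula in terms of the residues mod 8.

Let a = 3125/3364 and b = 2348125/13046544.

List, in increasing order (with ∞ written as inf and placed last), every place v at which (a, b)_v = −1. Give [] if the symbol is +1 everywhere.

[5, 13]

Mod squares: a ≡ 5, b ≡ 13. Check v ∈ {∞, 2, 3, 5, 7, 13, 17, 29, 43}.
v=7: a=7^0·(≡6), b=7^-2·(≡6) mod 7; (6|7)=-1, (6|7)=-1; (−1)^{0·-2·3}·(-1)^-2·(-1)^0 = +1.
v=∞: 5 > 0 and 13 > 0  ⇒  (a,b)_∞ = +1.
v=3: a=3^0·(≡2), b=3^-2·(≡1) mod 3; (2|3)=-1, (1|3)=+1; (−1)^{0·-2·1}·(-1)^-2·(+1)^0 = +1.
v=13: a=13^0·(≡7), b=13^1·(≡4) mod 13; (7|13)=-1, (4|13)=+1; (−1)^{0·1·6}·(-1)^1·(+1)^0 = -1.
v=29: a=29^-2·(≡20), b=29^0·(≡1) mod 29; (20|29)=+1, (1|29)=+1; (−1)^{-2·0·14}·(+1)^0·(+1)^-2 = +1.
v=17: a=17^0·(≡10), b=17^2·(≡13) mod 17; (10|17)=-1, (13|17)=+1; (−1)^{0·2·8}·(-1)^2·(+1)^0 = +1.
v=2: v_2(a)=-2, v_2(b)=-4; units ≡ 5, 5 (mod 8); ε·ε+αω+βω = 0·0+-2·1+-4·1 ≡ 0  ⇒  (a,b)_2 = +1.
v=43: a=43^0·(≡33), b=43^-2·(≡6) mod 43; (33|43)=-1, (6|43)=+1; (−1)^{0·-2·21}·(-1)^-2·(+1)^0 = +1.
v=5: a=5^5·(≡4), b=5^4·(≡3) mod 5; (4|5)=+1, (3|5)=-1; (−1)^{5·4·2}·(+1)^4·(-1)^5 = -1.
|Ram(5, 13)| = 2, even; anisotropic at {5, 13}.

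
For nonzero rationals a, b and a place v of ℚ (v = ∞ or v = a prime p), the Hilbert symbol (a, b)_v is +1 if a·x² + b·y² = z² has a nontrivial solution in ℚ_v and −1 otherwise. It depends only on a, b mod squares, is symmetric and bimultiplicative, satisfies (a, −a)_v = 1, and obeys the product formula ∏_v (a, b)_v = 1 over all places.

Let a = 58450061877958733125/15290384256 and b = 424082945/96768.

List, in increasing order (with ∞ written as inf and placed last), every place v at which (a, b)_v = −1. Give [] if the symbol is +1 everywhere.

(a, b) ≡ (182, 49339290) mod (ℚ^×)²; places V = {2, 3, 5, 7, 11, 13, 17, 19, 31, 53, ∞}.
(a,b)_7: α=-1, u≡5; β=-1, v≡1 (mod 7); (5|7)=-1, (1|7)=+1; sign (−1)^1·-1^-1·+1^-1 = +1.
(a,b)_17: α=-2, u≡12; β=0, v≡11 (mod 17); (12|17)=-1, (11|17)=-1; sign (−1)^0·-1^0·-1^-2 = +1.
(a,b)_13: α=3, u≡4; β=1, v≡8 (mod 13); (4|13)=+1, (8|13)=-1; sign (−1)^0·+1^1·-1^3 = -1.
(a,b)_5: α=4, u≡3; β=1, v≡3 (mod 5); (3|5)=-1, (3|5)=-1; sign (−1)^0·-1^1·-1^4 = -1.
(a,b)_∞: sgn(182)=+, sgn(49339290)=+, so +1.
(a,b)_3: α=-10, u≡2; β=-3, v≡1 (mod 3); (2|3)=-1, (1|3)=+1; sign (−1)^0·-1^-3·+1^-10 = -1.
(a,b)_2: α=-7, β=-9; u≡3, v≡5 (mod 8); ε(u)ε(v)=1·0, αω(v)=-7·1, βω(u)=-9·1; sum ≡ 0  ⇒  +1.
(a,b)_53: α=2, u≡14; β=1, v≡11 (mod 53); (14|53)=-1, (11|53)=+1; sign (−1)^0·-1^1·+1^2 = -1.
(a,b)_31: α=2, u≡12; β=1, v≡8 (mod 31); (12|31)=-1, (8|31)=+1; sign (−1)^0·-1^1·+1^2 = -1.
(a,b)_19: α=4, u≡17; β=2, v≡13 (mod 19); (17|19)=+1, (13|19)=-1; sign (−1)^0·+1^2·-1^4 = +1.
(a,b)_11: α=2, u≡8; β=1, v≡8 (mod 11); (8|11)=-1, (8|11)=-1; sign (−1)^0·-1^1·-1^2 = -1.
|Ram(182, 49339290)| = 6, even; anisotropic at {3, 5, 11, 13, 31, 53}.

[3, 5, 11, 13, 31, 53]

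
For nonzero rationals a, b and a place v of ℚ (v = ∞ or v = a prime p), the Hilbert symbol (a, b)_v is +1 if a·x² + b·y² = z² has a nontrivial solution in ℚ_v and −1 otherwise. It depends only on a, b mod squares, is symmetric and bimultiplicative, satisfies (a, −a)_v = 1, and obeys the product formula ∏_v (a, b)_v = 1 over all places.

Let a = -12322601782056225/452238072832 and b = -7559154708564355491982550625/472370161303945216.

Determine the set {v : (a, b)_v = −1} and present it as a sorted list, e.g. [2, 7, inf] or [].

[19, inf]

(a, b) ≡ (-7, -4921) mod (ℚ^×)²; places V = {2, 3, 5, 7, 11, 13, 19, 29, 37, 47, ∞}.
(a,b)_2: α=-10, β=-18; u≡1, v≡7 (mod 8); ε(u)ε(v)=0·1, αω(v)=-10·0, βω(u)=-18·0; sum ≡ 0  ⇒  +1.
(a,b)_37: α=2, u≡30; β=3, v≡29 (mod 37); (30|37)=+1, (29|37)=-1; sign (−1)^0·+1^3·-1^2 = +1.
(a,b)_5: α=2, u≡3; β=4, v≡4 (mod 5); (3|5)=-1, (4|5)=+1; sign (−1)^0·-1^4·+1^2 = +1.
(a,b)_47: α=-2, u≡26; β=-2, v≡14 (mod 47); (26|47)=-1, (14|47)=+1; sign (−1)^0·-1^-2·+1^-2 = +1.
(a,b)_7: α=-1, u≡5; β=3, v≡2 (mod 7); (5|7)=-1, (2|7)=+1; sign (−1)^1·-1^3·+1^-1 = +1.
(a,b)_19: α=2, u≡12; β=3, v≡4 (mod 19); (12|19)=-1, (4|19)=+1; sign (−1)^0·-1^3·+1^2 = -1.
(a,b)_∞: sgn(-7)=−, sgn(-4921)=−, so -1.
(a,b)_13: α=-4, u≡2; β=-8, v≡6 (mod 13); (2|13)=-1, (6|13)=-1; sign (−1)^0·-1^-8·-1^-4 = +1.
(a,b)_3: α=4, u≡2; β=4, v≡2 (mod 3); (2|3)=-1, (2|3)=-1; sign (−1)^0·-1^4·-1^4 = +1.
(a,b)_29: α=2, u≡4; β=4, v≡23 (mod 29); (4|29)=+1, (23|29)=+1; sign (−1)^0·+1^4·+1^2 = +1.
(a,b)_11: α=4, u≡4; β=6, v≡10 (mod 11); (4|11)=+1, (10|11)=-1; sign (−1)^0·+1^6·-1^4 = +1.
|Ram(-7, -4921)| = 2, even; anisotropic at {19, ∞}.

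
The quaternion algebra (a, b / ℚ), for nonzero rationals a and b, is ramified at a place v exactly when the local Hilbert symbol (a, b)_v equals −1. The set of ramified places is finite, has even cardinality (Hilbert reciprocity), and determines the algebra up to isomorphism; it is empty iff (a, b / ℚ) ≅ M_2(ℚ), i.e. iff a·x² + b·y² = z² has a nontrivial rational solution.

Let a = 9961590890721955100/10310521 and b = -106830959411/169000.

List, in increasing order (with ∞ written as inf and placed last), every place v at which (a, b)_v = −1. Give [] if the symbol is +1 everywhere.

[]

(a, b) ≡ (119, -110) mod (ℚ^×)²; places V = {2, 5, 7, 11, 13, 17, 19, 23, 31, ∞}.
(a,b)_2: α=2, β=-3; u≡7, v≡1 (mod 8); ε(u)ε(v)=1·0, αω(v)=2·0, βω(u)=-3·0; sum ≡ 0  ⇒  +1.
(a,b)_11: α=2, u≡4; β=3, v≡9 (mod 11); (4|11)=+1, (9|11)=+1; sign (−1)^0·+1^3·+1^2 = +1.
(a,b)_23: α=2, u≡6; β=0, v≡7 (mod 23); (6|23)=+1, (7|23)=-1; sign (−1)^0·+1^0·-1^2 = +1.
(a,b)_31: α=4, u≡3; β=2, v≡4 (mod 31); (3|31)=-1, (4|31)=+1; sign (−1)^0·-1^2·+1^4 = +1.
(a,b)_17: α=3, u≡7; β=4, v≡2 (mod 17); (7|17)=-1, (2|17)=+1; sign (−1)^0·-1^4·+1^3 = +1.
(a,b)_7: α=3, u≡5; β=0, v≡1 (mod 7); (5|7)=-1, (1|7)=+1; sign (−1)^0·-1^0·+1^3 = +1.
(a,b)_5: α=2, u≡4; β=-3, v≡2 (mod 5); (4|5)=+1, (2|5)=-1; sign (−1)^0·+1^-3·-1^2 = +1.
(a,b)_19: α=-2, u≡7; β=0, v≡1 (mod 19); (7|19)=+1, (1|19)=+1; sign (−1)^0·+1^0·+1^-2 = +1.
(a,b)_13: α=-4, u≡7; β=-2, v≡7 (mod 13); (7|13)=-1, (7|13)=-1; sign (−1)^0·-1^-2·-1^-4 = +1.
(a,b)_∞: sgn(119)=+, sgn(-110)=−, so +1.
Every local symbol is +1, so the conic 119·x² + -110·y² = z² has ℚ_v-points for all v and hence a ℚ-point; (a, b / ℚ) ≅ M_2(ℚ).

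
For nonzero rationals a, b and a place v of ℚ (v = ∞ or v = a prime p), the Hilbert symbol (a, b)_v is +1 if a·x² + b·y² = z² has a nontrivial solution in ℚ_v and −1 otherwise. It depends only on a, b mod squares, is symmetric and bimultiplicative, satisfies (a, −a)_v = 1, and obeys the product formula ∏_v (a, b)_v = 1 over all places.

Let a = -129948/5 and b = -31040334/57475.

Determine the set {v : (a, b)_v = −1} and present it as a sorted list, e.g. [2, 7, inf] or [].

[2, 3, 13, 17, 19, inf]

Mod squares: a ≡ -3315, b ≡ -25194. Check v ∈ {∞, 2, 3, 5, 7, 11, 13, 17, 19}.
v=13: a=13^1·(≡8), b=13^1·(≡9) mod 13; (8|13)=-1, (9|13)=+1; (−1)^{1·1·6}·(-1)^1·(+1)^1 = -1.
v=3: a=3^1·(≡2), b=3^5·(≡2) mod 3; (2|3)=-1, (2|3)=-1; (−1)^{1·5·1}·(-1)^5·(-1)^1 = -1.
v=5: a=5^-1·(≡2), b=5^-2·(≡4) mod 5; (2|5)=-1, (4|5)=+1; (−1)^{-1·-2·2}·(-1)^-2·(+1)^-1 = +1.
v=11: a=11^0·(≡10), b=11^-2·(≡8) mod 11; (10|11)=-1, (8|11)=-1; (−1)^{0·-2·5}·(-1)^-2·(-1)^0 = +1.
v=7: a=7^2·(≡3), b=7^0·(≡5) mod 7; (3|7)=-1, (5|7)=-1; (−1)^{2·0·3}·(-1)^0·(-1)^2 = +1.
v=17: a=17^1·(≡8), b=17^3·(≡14) mod 17; (8|17)=+1, (14|17)=-1; (−1)^{1·3·8}·(+1)^3·(-1)^1 = -1.
v=∞: -3315 < 0 and -25194 < 0  ⇒  (a,b)_∞ = -1.
v=2: v_2(a)=2, v_2(b)=1; units ≡ 5, 3 (mod 8); ε·ε+αω+βω = 0·1+2·1+1·1 ≡ 1  ⇒  (a,b)_2 = -1.
v=19: a=19^0·(≡10), b=19^-1·(≡1) mod 19; (10|19)=-1, (1|19)=+1; (−1)^{0·-1·9}·(-1)^-1·(+1)^0 = -1.
Ram(-3315, -25194) = {2, 3, 13, 17, 19, ∞}; no ℚ_2-point on the conic.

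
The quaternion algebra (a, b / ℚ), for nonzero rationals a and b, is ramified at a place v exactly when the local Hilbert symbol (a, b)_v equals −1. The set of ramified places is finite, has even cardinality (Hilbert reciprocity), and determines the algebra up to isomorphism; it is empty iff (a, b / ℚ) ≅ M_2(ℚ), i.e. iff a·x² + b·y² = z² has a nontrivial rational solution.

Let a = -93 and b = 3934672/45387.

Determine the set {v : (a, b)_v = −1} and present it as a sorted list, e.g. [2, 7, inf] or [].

[2, 7, 19, 31]

(a, b) ≡ (-93, 399) mod (ℚ^×)²; places V = {2, 3, 7, 19, 31, 41, 43, ∞}.
(a,b)_2: α=0, β=4; u≡3, v≡7 (mod 8); ε(u)ε(v)=1·1, αω(v)=0·0, βω(u)=4·1; sum ≡ 1  ⇒  -1.
(a,b)_43: α=0, u≡36; β=2, v≡42 (mod 43); (36|43)=+1, (42|43)=-1; sign (−1)^0·+1^2·-1^0 = +1.
(a,b)_31: α=1, u≡28; β=0, v≡30 (mod 31); (28|31)=+1, (30|31)=-1; sign (−1)^0·+1^0·-1^1 = -1.
(a,b)_3: α=1, u≡2; β=-3, v≡1 (mod 3); (2|3)=-1, (1|3)=+1; sign (−1)^1·-1^-3·+1^1 = +1.
(a,b)_∞: sgn(-93)=−, sgn(399)=+, so +1.
(a,b)_41: α=0, u≡30; β=-2, v≡7 (mod 41); (30|41)=-1, (7|41)=-1; sign (−1)^0·-1^-2·-1^0 = +1.
(a,b)_19: α=0, u≡2; β=1, v≡3 (mod 19); (2|19)=-1, (3|19)=-1; sign (−1)^0·-1^1·-1^0 = -1.
(a,b)_7: α=0, u≡5; β=1, v≡4 (mod 7); (5|7)=-1, (4|7)=+1; sign (−1)^0·-1^1·+1^0 = -1.
|Ram(-93, 399)| = 4, even; anisotropic at {2, 7, 19, 31}.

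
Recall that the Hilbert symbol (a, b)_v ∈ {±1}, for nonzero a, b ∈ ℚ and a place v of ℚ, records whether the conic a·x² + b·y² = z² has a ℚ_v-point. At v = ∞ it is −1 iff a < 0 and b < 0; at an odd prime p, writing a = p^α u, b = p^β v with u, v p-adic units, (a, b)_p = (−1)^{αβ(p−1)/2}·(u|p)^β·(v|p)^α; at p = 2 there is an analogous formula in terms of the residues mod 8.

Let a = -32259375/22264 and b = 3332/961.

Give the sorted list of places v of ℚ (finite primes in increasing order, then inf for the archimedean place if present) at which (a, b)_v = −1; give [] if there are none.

Mod squares: a ≡ -263810, b ≡ 17. Check v ∈ {∞, 2, 3, 5, 7, 11, 17, 23, 31, 37}.
v=17: a=17^0·(≡15), b=17^1·(≡1) mod 17; (15|17)=+1, (1|17)=+1; (−1)^{0·1·8}·(+1)^1·(+1)^0 = +1.
v=23: a=23^-1·(≡17), b=23^0·(≡19) mod 23; (17|23)=-1, (19|23)=-1; (−1)^{-1·0·11}·(-1)^0·(-1)^-1 = -1.
v=5: a=5^5·(≡3), b=5^0·(≡2) mod 5; (3|5)=-1, (2|5)=-1; (−1)^{5·0·2}·(-1)^0·(-1)^5 = -1.
v=31: a=31^1·(≡23), b=31^-2·(≡15) mod 31; (23|31)=-1, (15|31)=-1; (−1)^{1·-2·15}·(-1)^-2·(-1)^1 = -1.
v=37: a=37^1·(≡34), b=37^0·(≡35) mod 37; (34|37)=+1, (35|37)=-1; (−1)^{1·0·18}·(+1)^0·(-1)^1 = -1.
v=11: a=11^-2·(≡9), b=11^0·(≡8) mod 11; (9|11)=+1, (8|11)=-1; (−1)^{-2·0·5}·(+1)^0·(-1)^-2 = +1.
v=2: v_2(a)=-3, v_2(b)=2; units ≡ 7, 1 (mod 8); ε·ε+αω+βω = 1·0+-3·0+2·0 ≡ 0  ⇒  (a,b)_2 = +1.
v=3: a=3^2·(≡1), b=3^0·(≡2) mod 3; (1|3)=+1, (2|3)=-1; (−1)^{2·0·1}·(+1)^0·(-1)^2 = +1.
v=∞: -263810 < 0 and 17 > 0  ⇒  (a,b)_∞ = +1.
v=7: a=7^0·(≡5), b=7^2·(≡6) mod 7; (5|7)=-1, (6|7)=-1; (−1)^{0·2·3}·(-1)^2·(-1)^0 = +1.
(-263810, 17 / ℚ) ramifies at {5, 23, 31, 37}: a division algebra.

[5, 23, 31, 37]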